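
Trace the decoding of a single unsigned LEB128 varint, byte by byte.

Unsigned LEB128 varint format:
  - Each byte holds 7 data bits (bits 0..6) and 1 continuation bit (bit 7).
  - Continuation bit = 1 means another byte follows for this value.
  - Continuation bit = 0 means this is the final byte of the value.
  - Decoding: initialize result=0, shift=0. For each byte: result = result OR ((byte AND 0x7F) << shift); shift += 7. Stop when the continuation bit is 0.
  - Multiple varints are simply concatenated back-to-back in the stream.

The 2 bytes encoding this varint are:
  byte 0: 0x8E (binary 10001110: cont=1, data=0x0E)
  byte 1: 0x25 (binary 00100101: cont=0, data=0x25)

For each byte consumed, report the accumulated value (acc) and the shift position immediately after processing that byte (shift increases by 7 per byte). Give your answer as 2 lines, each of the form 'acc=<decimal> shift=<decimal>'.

Answer: acc=14 shift=7
acc=4750 shift=14

Derivation:
byte 0=0x8E: payload=0x0E=14, contrib = 14<<0 = 14; acc -> 14, shift -> 7
byte 1=0x25: payload=0x25=37, contrib = 37<<7 = 4736; acc -> 4750, shift -> 14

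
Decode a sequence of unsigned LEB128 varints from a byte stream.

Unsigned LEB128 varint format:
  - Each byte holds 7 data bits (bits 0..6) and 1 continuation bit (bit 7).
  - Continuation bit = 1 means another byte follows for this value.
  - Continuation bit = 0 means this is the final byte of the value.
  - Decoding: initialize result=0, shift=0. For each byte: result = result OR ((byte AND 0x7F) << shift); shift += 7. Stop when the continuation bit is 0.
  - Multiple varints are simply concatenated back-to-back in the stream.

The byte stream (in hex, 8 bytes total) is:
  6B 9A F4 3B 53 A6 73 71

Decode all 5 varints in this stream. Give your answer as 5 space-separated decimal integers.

Answer: 107 981530 83 14758 113

Derivation:
  byte[0]=0x6B cont=0 payload=0x6B=107: acc |= 107<<0 -> acc=107 shift=7 [end]
Varint 1: bytes[0:1] = 6B -> value 107 (1 byte(s))
  byte[1]=0x9A cont=1 payload=0x1A=26: acc |= 26<<0 -> acc=26 shift=7
  byte[2]=0xF4 cont=1 payload=0x74=116: acc |= 116<<7 -> acc=14874 shift=14
  byte[3]=0x3B cont=0 payload=0x3B=59: acc |= 59<<14 -> acc=981530 shift=21 [end]
Varint 2: bytes[1:4] = 9A F4 3B -> value 981530 (3 byte(s))
  byte[4]=0x53 cont=0 payload=0x53=83: acc |= 83<<0 -> acc=83 shift=7 [end]
Varint 3: bytes[4:5] = 53 -> value 83 (1 byte(s))
  byte[5]=0xA6 cont=1 payload=0x26=38: acc |= 38<<0 -> acc=38 shift=7
  byte[6]=0x73 cont=0 payload=0x73=115: acc |= 115<<7 -> acc=14758 shift=14 [end]
Varint 4: bytes[5:7] = A6 73 -> value 14758 (2 byte(s))
  byte[7]=0x71 cont=0 payload=0x71=113: acc |= 113<<0 -> acc=113 shift=7 [end]
Varint 5: bytes[7:8] = 71 -> value 113 (1 byte(s))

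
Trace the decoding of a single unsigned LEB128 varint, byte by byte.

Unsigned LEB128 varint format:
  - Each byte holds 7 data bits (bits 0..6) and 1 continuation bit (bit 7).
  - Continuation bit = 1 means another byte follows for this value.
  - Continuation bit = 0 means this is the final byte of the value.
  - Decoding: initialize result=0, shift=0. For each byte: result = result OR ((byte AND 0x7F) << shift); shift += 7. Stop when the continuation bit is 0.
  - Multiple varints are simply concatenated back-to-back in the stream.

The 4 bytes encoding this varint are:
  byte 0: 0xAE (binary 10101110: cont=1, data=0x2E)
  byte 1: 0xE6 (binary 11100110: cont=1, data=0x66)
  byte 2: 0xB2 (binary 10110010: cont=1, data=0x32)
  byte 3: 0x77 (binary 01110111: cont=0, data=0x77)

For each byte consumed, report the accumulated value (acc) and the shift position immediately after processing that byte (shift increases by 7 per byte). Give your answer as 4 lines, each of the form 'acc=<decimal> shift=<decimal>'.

Answer: acc=46 shift=7
acc=13102 shift=14
acc=832302 shift=21
acc=250393390 shift=28

Derivation:
byte 0=0xAE: payload=0x2E=46, contrib = 46<<0 = 46; acc -> 46, shift -> 7
byte 1=0xE6: payload=0x66=102, contrib = 102<<7 = 13056; acc -> 13102, shift -> 14
byte 2=0xB2: payload=0x32=50, contrib = 50<<14 = 819200; acc -> 832302, shift -> 21
byte 3=0x77: payload=0x77=119, contrib = 119<<21 = 249561088; acc -> 250393390, shift -> 28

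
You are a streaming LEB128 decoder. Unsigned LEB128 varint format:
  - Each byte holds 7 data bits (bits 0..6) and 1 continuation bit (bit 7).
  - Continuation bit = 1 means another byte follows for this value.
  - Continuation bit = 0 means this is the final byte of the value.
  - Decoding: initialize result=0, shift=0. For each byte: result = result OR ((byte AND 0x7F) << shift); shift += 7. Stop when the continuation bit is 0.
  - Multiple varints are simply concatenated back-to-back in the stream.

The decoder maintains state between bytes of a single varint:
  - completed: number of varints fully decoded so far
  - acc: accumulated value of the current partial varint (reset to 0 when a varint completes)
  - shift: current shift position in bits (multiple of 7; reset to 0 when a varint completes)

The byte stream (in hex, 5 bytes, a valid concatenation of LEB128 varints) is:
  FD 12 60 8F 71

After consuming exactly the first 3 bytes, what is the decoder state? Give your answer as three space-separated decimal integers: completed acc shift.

Answer: 2 0 0

Derivation:
byte[0]=0xFD cont=1 payload=0x7D: acc |= 125<<0 -> completed=0 acc=125 shift=7
byte[1]=0x12 cont=0 payload=0x12: varint #1 complete (value=2429); reset -> completed=1 acc=0 shift=0
byte[2]=0x60 cont=0 payload=0x60: varint #2 complete (value=96); reset -> completed=2 acc=0 shift=0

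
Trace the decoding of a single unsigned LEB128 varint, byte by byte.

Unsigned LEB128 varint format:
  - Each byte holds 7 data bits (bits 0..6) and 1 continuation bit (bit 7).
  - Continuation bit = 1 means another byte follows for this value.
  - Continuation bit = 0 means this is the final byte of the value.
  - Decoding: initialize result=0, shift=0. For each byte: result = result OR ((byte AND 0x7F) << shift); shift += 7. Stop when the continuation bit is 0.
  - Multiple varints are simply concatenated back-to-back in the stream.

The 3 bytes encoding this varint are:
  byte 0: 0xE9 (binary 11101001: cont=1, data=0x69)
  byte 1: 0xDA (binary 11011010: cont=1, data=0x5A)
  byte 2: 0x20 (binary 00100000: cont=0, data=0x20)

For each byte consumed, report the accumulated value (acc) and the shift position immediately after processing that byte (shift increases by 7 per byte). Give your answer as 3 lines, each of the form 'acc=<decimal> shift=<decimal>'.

Answer: acc=105 shift=7
acc=11625 shift=14
acc=535913 shift=21

Derivation:
byte 0=0xE9: payload=0x69=105, contrib = 105<<0 = 105; acc -> 105, shift -> 7
byte 1=0xDA: payload=0x5A=90, contrib = 90<<7 = 11520; acc -> 11625, shift -> 14
byte 2=0x20: payload=0x20=32, contrib = 32<<14 = 524288; acc -> 535913, shift -> 21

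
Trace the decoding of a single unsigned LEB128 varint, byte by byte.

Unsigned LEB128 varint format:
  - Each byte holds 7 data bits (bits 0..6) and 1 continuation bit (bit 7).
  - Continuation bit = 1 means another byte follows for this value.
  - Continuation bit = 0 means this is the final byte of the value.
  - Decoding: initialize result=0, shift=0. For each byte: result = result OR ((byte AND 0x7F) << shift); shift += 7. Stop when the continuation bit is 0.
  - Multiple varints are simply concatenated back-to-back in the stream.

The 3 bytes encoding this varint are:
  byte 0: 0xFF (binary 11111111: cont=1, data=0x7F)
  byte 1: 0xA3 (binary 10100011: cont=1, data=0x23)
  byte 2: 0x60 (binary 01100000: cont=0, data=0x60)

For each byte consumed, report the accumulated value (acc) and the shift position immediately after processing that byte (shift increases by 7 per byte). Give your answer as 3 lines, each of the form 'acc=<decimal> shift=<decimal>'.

byte 0=0xFF: payload=0x7F=127, contrib = 127<<0 = 127; acc -> 127, shift -> 7
byte 1=0xA3: payload=0x23=35, contrib = 35<<7 = 4480; acc -> 4607, shift -> 14
byte 2=0x60: payload=0x60=96, contrib = 96<<14 = 1572864; acc -> 1577471, shift -> 21

Answer: acc=127 shift=7
acc=4607 shift=14
acc=1577471 shift=21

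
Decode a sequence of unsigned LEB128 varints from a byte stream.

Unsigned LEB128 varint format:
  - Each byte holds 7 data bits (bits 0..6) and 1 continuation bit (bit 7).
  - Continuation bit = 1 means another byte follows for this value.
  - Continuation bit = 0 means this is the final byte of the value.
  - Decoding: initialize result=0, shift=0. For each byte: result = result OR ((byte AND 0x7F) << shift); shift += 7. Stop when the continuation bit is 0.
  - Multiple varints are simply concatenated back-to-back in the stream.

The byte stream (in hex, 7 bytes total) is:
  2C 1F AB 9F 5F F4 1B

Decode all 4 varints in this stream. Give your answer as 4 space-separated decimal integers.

Answer: 44 31 1560491 3572

Derivation:
  byte[0]=0x2C cont=0 payload=0x2C=44: acc |= 44<<0 -> acc=44 shift=7 [end]
Varint 1: bytes[0:1] = 2C -> value 44 (1 byte(s))
  byte[1]=0x1F cont=0 payload=0x1F=31: acc |= 31<<0 -> acc=31 shift=7 [end]
Varint 2: bytes[1:2] = 1F -> value 31 (1 byte(s))
  byte[2]=0xAB cont=1 payload=0x2B=43: acc |= 43<<0 -> acc=43 shift=7
  byte[3]=0x9F cont=1 payload=0x1F=31: acc |= 31<<7 -> acc=4011 shift=14
  byte[4]=0x5F cont=0 payload=0x5F=95: acc |= 95<<14 -> acc=1560491 shift=21 [end]
Varint 3: bytes[2:5] = AB 9F 5F -> value 1560491 (3 byte(s))
  byte[5]=0xF4 cont=1 payload=0x74=116: acc |= 116<<0 -> acc=116 shift=7
  byte[6]=0x1B cont=0 payload=0x1B=27: acc |= 27<<7 -> acc=3572 shift=14 [end]
Varint 4: bytes[5:7] = F4 1B -> value 3572 (2 byte(s))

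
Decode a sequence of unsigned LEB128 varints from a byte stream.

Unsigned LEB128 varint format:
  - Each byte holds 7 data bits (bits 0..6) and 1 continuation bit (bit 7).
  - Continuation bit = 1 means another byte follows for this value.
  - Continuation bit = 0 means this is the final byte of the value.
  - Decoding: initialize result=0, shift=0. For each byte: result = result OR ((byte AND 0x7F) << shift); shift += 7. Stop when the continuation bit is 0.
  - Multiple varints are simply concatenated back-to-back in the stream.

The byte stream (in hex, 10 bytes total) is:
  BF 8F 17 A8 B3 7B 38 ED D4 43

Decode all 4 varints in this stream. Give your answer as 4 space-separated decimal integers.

  byte[0]=0xBF cont=1 payload=0x3F=63: acc |= 63<<0 -> acc=63 shift=7
  byte[1]=0x8F cont=1 payload=0x0F=15: acc |= 15<<7 -> acc=1983 shift=14
  byte[2]=0x17 cont=0 payload=0x17=23: acc |= 23<<14 -> acc=378815 shift=21 [end]
Varint 1: bytes[0:3] = BF 8F 17 -> value 378815 (3 byte(s))
  byte[3]=0xA8 cont=1 payload=0x28=40: acc |= 40<<0 -> acc=40 shift=7
  byte[4]=0xB3 cont=1 payload=0x33=51: acc |= 51<<7 -> acc=6568 shift=14
  byte[5]=0x7B cont=0 payload=0x7B=123: acc |= 123<<14 -> acc=2021800 shift=21 [end]
Varint 2: bytes[3:6] = A8 B3 7B -> value 2021800 (3 byte(s))
  byte[6]=0x38 cont=0 payload=0x38=56: acc |= 56<<0 -> acc=56 shift=7 [end]
Varint 3: bytes[6:7] = 38 -> value 56 (1 byte(s))
  byte[7]=0xED cont=1 payload=0x6D=109: acc |= 109<<0 -> acc=109 shift=7
  byte[8]=0xD4 cont=1 payload=0x54=84: acc |= 84<<7 -> acc=10861 shift=14
  byte[9]=0x43 cont=0 payload=0x43=67: acc |= 67<<14 -> acc=1108589 shift=21 [end]
Varint 4: bytes[7:10] = ED D4 43 -> value 1108589 (3 byte(s))

Answer: 378815 2021800 56 1108589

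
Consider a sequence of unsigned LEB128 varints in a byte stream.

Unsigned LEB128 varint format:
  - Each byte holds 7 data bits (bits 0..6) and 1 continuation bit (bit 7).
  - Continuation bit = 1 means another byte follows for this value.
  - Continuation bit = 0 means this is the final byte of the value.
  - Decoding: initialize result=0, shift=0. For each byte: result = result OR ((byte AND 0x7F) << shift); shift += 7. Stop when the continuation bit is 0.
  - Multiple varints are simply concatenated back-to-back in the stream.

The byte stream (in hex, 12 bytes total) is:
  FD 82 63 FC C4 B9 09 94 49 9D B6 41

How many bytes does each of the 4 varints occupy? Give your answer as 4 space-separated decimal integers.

  byte[0]=0xFD cont=1 payload=0x7D=125: acc |= 125<<0 -> acc=125 shift=7
  byte[1]=0x82 cont=1 payload=0x02=2: acc |= 2<<7 -> acc=381 shift=14
  byte[2]=0x63 cont=0 payload=0x63=99: acc |= 99<<14 -> acc=1622397 shift=21 [end]
Varint 1: bytes[0:3] = FD 82 63 -> value 1622397 (3 byte(s))
  byte[3]=0xFC cont=1 payload=0x7C=124: acc |= 124<<0 -> acc=124 shift=7
  byte[4]=0xC4 cont=1 payload=0x44=68: acc |= 68<<7 -> acc=8828 shift=14
  byte[5]=0xB9 cont=1 payload=0x39=57: acc |= 57<<14 -> acc=942716 shift=21
  byte[6]=0x09 cont=0 payload=0x09=9: acc |= 9<<21 -> acc=19817084 shift=28 [end]
Varint 2: bytes[3:7] = FC C4 B9 09 -> value 19817084 (4 byte(s))
  byte[7]=0x94 cont=1 payload=0x14=20: acc |= 20<<0 -> acc=20 shift=7
  byte[8]=0x49 cont=0 payload=0x49=73: acc |= 73<<7 -> acc=9364 shift=14 [end]
Varint 3: bytes[7:9] = 94 49 -> value 9364 (2 byte(s))
  byte[9]=0x9D cont=1 payload=0x1D=29: acc |= 29<<0 -> acc=29 shift=7
  byte[10]=0xB6 cont=1 payload=0x36=54: acc |= 54<<7 -> acc=6941 shift=14
  byte[11]=0x41 cont=0 payload=0x41=65: acc |= 65<<14 -> acc=1071901 shift=21 [end]
Varint 4: bytes[9:12] = 9D B6 41 -> value 1071901 (3 byte(s))

Answer: 3 4 2 3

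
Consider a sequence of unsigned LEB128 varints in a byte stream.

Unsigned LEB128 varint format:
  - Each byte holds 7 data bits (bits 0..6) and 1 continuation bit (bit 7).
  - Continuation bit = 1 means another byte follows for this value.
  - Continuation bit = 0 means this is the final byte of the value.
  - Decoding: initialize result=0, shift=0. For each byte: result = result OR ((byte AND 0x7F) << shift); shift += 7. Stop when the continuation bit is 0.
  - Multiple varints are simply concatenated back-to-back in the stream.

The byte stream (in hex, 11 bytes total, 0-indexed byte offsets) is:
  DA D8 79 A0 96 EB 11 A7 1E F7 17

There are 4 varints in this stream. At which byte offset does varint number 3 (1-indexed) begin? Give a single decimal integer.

  byte[0]=0xDA cont=1 payload=0x5A=90: acc |= 90<<0 -> acc=90 shift=7
  byte[1]=0xD8 cont=1 payload=0x58=88: acc |= 88<<7 -> acc=11354 shift=14
  byte[2]=0x79 cont=0 payload=0x79=121: acc |= 121<<14 -> acc=1993818 shift=21 [end]
Varint 1: bytes[0:3] = DA D8 79 -> value 1993818 (3 byte(s))
  byte[3]=0xA0 cont=1 payload=0x20=32: acc |= 32<<0 -> acc=32 shift=7
  byte[4]=0x96 cont=1 payload=0x16=22: acc |= 22<<7 -> acc=2848 shift=14
  byte[5]=0xEB cont=1 payload=0x6B=107: acc |= 107<<14 -> acc=1755936 shift=21
  byte[6]=0x11 cont=0 payload=0x11=17: acc |= 17<<21 -> acc=37407520 shift=28 [end]
Varint 2: bytes[3:7] = A0 96 EB 11 -> value 37407520 (4 byte(s))
  byte[7]=0xA7 cont=1 payload=0x27=39: acc |= 39<<0 -> acc=39 shift=7
  byte[8]=0x1E cont=0 payload=0x1E=30: acc |= 30<<7 -> acc=3879 shift=14 [end]
Varint 3: bytes[7:9] = A7 1E -> value 3879 (2 byte(s))
  byte[9]=0xF7 cont=1 payload=0x77=119: acc |= 119<<0 -> acc=119 shift=7
  byte[10]=0x17 cont=0 payload=0x17=23: acc |= 23<<7 -> acc=3063 shift=14 [end]
Varint 4: bytes[9:11] = F7 17 -> value 3063 (2 byte(s))

Answer: 7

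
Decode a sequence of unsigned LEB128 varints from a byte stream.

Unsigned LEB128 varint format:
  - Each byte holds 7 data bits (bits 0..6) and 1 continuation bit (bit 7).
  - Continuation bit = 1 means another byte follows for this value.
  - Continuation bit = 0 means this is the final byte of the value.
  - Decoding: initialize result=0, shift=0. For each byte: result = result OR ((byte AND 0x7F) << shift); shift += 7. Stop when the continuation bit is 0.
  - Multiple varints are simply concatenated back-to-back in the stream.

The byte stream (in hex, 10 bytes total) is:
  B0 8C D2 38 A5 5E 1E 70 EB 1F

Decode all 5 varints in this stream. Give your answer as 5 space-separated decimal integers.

  byte[0]=0xB0 cont=1 payload=0x30=48: acc |= 48<<0 -> acc=48 shift=7
  byte[1]=0x8C cont=1 payload=0x0C=12: acc |= 12<<7 -> acc=1584 shift=14
  byte[2]=0xD2 cont=1 payload=0x52=82: acc |= 82<<14 -> acc=1345072 shift=21
  byte[3]=0x38 cont=0 payload=0x38=56: acc |= 56<<21 -> acc=118785584 shift=28 [end]
Varint 1: bytes[0:4] = B0 8C D2 38 -> value 118785584 (4 byte(s))
  byte[4]=0xA5 cont=1 payload=0x25=37: acc |= 37<<0 -> acc=37 shift=7
  byte[5]=0x5E cont=0 payload=0x5E=94: acc |= 94<<7 -> acc=12069 shift=14 [end]
Varint 2: bytes[4:6] = A5 5E -> value 12069 (2 byte(s))
  byte[6]=0x1E cont=0 payload=0x1E=30: acc |= 30<<0 -> acc=30 shift=7 [end]
Varint 3: bytes[6:7] = 1E -> value 30 (1 byte(s))
  byte[7]=0x70 cont=0 payload=0x70=112: acc |= 112<<0 -> acc=112 shift=7 [end]
Varint 4: bytes[7:8] = 70 -> value 112 (1 byte(s))
  byte[8]=0xEB cont=1 payload=0x6B=107: acc |= 107<<0 -> acc=107 shift=7
  byte[9]=0x1F cont=0 payload=0x1F=31: acc |= 31<<7 -> acc=4075 shift=14 [end]
Varint 5: bytes[8:10] = EB 1F -> value 4075 (2 byte(s))

Answer: 118785584 12069 30 112 4075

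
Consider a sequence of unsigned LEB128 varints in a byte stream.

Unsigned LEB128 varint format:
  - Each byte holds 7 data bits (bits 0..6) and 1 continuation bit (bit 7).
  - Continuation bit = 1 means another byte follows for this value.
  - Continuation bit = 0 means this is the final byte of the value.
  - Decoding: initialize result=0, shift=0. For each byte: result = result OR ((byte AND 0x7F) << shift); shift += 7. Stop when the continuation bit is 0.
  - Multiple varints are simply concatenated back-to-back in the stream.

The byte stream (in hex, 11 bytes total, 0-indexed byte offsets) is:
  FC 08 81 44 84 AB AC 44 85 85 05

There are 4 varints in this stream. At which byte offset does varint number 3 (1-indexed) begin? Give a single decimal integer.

Answer: 4

Derivation:
  byte[0]=0xFC cont=1 payload=0x7C=124: acc |= 124<<0 -> acc=124 shift=7
  byte[1]=0x08 cont=0 payload=0x08=8: acc |= 8<<7 -> acc=1148 shift=14 [end]
Varint 1: bytes[0:2] = FC 08 -> value 1148 (2 byte(s))
  byte[2]=0x81 cont=1 payload=0x01=1: acc |= 1<<0 -> acc=1 shift=7
  byte[3]=0x44 cont=0 payload=0x44=68: acc |= 68<<7 -> acc=8705 shift=14 [end]
Varint 2: bytes[2:4] = 81 44 -> value 8705 (2 byte(s))
  byte[4]=0x84 cont=1 payload=0x04=4: acc |= 4<<0 -> acc=4 shift=7
  byte[5]=0xAB cont=1 payload=0x2B=43: acc |= 43<<7 -> acc=5508 shift=14
  byte[6]=0xAC cont=1 payload=0x2C=44: acc |= 44<<14 -> acc=726404 shift=21
  byte[7]=0x44 cont=0 payload=0x44=68: acc |= 68<<21 -> acc=143332740 shift=28 [end]
Varint 3: bytes[4:8] = 84 AB AC 44 -> value 143332740 (4 byte(s))
  byte[8]=0x85 cont=1 payload=0x05=5: acc |= 5<<0 -> acc=5 shift=7
  byte[9]=0x85 cont=1 payload=0x05=5: acc |= 5<<7 -> acc=645 shift=14
  byte[10]=0x05 cont=0 payload=0x05=5: acc |= 5<<14 -> acc=82565 shift=21 [end]
Varint 4: bytes[8:11] = 85 85 05 -> value 82565 (3 byte(s))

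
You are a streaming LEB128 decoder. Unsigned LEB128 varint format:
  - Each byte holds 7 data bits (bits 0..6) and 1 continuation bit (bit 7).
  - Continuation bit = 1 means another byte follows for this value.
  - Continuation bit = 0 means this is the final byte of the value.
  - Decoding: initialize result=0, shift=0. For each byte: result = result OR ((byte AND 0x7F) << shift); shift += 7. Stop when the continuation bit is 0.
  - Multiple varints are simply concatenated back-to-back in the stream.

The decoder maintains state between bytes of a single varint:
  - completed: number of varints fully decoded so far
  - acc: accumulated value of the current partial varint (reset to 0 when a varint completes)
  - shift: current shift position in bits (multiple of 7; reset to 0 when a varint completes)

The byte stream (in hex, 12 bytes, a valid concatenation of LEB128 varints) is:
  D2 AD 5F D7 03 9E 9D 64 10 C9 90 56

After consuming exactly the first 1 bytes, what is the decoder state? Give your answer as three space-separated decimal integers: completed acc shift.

byte[0]=0xD2 cont=1 payload=0x52: acc |= 82<<0 -> completed=0 acc=82 shift=7

Answer: 0 82 7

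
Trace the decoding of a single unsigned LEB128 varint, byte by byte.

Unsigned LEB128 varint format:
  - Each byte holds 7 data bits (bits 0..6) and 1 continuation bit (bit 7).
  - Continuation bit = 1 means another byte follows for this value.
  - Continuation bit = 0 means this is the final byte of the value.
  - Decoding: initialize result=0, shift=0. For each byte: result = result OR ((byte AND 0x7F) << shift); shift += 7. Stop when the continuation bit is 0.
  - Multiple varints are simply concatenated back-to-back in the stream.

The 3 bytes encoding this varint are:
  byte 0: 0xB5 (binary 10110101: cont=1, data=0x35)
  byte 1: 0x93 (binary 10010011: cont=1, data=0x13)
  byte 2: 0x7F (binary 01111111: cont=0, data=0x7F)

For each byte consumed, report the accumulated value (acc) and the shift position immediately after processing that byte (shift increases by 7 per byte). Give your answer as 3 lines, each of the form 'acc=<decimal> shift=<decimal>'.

byte 0=0xB5: payload=0x35=53, contrib = 53<<0 = 53; acc -> 53, shift -> 7
byte 1=0x93: payload=0x13=19, contrib = 19<<7 = 2432; acc -> 2485, shift -> 14
byte 2=0x7F: payload=0x7F=127, contrib = 127<<14 = 2080768; acc -> 2083253, shift -> 21

Answer: acc=53 shift=7
acc=2485 shift=14
acc=2083253 shift=21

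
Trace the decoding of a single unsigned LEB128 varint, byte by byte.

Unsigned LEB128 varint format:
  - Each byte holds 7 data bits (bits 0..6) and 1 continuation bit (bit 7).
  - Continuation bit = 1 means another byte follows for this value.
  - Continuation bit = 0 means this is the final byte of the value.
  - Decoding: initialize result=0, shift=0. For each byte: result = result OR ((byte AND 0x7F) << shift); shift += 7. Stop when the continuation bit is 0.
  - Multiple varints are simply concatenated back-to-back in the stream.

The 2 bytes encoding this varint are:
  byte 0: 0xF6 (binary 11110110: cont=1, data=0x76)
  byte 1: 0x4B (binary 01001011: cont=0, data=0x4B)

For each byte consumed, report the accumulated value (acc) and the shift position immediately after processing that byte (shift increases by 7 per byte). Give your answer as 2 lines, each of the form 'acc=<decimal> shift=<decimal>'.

Answer: acc=118 shift=7
acc=9718 shift=14

Derivation:
byte 0=0xF6: payload=0x76=118, contrib = 118<<0 = 118; acc -> 118, shift -> 7
byte 1=0x4B: payload=0x4B=75, contrib = 75<<7 = 9600; acc -> 9718, shift -> 14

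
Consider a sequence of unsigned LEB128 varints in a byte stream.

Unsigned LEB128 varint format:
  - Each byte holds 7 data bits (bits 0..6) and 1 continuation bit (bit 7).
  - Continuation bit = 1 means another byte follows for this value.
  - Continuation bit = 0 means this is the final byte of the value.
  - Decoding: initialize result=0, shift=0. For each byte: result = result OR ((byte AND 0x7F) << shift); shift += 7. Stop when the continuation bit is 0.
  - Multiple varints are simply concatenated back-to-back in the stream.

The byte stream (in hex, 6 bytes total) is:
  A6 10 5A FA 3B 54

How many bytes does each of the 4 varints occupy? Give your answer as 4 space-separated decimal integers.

  byte[0]=0xA6 cont=1 payload=0x26=38: acc |= 38<<0 -> acc=38 shift=7
  byte[1]=0x10 cont=0 payload=0x10=16: acc |= 16<<7 -> acc=2086 shift=14 [end]
Varint 1: bytes[0:2] = A6 10 -> value 2086 (2 byte(s))
  byte[2]=0x5A cont=0 payload=0x5A=90: acc |= 90<<0 -> acc=90 shift=7 [end]
Varint 2: bytes[2:3] = 5A -> value 90 (1 byte(s))
  byte[3]=0xFA cont=1 payload=0x7A=122: acc |= 122<<0 -> acc=122 shift=7
  byte[4]=0x3B cont=0 payload=0x3B=59: acc |= 59<<7 -> acc=7674 shift=14 [end]
Varint 3: bytes[3:5] = FA 3B -> value 7674 (2 byte(s))
  byte[5]=0x54 cont=0 payload=0x54=84: acc |= 84<<0 -> acc=84 shift=7 [end]
Varint 4: bytes[5:6] = 54 -> value 84 (1 byte(s))

Answer: 2 1 2 1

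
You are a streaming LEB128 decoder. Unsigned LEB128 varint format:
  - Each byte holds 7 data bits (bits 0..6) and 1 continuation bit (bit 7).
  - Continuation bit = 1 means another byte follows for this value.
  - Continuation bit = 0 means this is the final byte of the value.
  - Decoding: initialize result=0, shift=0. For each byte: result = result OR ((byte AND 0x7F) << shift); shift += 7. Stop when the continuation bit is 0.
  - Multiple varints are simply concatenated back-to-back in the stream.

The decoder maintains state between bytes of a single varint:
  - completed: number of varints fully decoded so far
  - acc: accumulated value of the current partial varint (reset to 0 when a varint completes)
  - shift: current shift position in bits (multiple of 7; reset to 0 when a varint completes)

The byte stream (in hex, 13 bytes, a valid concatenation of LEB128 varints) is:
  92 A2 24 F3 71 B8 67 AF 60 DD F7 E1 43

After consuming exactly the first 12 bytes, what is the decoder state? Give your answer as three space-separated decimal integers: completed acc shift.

byte[0]=0x92 cont=1 payload=0x12: acc |= 18<<0 -> completed=0 acc=18 shift=7
byte[1]=0xA2 cont=1 payload=0x22: acc |= 34<<7 -> completed=0 acc=4370 shift=14
byte[2]=0x24 cont=0 payload=0x24: varint #1 complete (value=594194); reset -> completed=1 acc=0 shift=0
byte[3]=0xF3 cont=1 payload=0x73: acc |= 115<<0 -> completed=1 acc=115 shift=7
byte[4]=0x71 cont=0 payload=0x71: varint #2 complete (value=14579); reset -> completed=2 acc=0 shift=0
byte[5]=0xB8 cont=1 payload=0x38: acc |= 56<<0 -> completed=2 acc=56 shift=7
byte[6]=0x67 cont=0 payload=0x67: varint #3 complete (value=13240); reset -> completed=3 acc=0 shift=0
byte[7]=0xAF cont=1 payload=0x2F: acc |= 47<<0 -> completed=3 acc=47 shift=7
byte[8]=0x60 cont=0 payload=0x60: varint #4 complete (value=12335); reset -> completed=4 acc=0 shift=0
byte[9]=0xDD cont=1 payload=0x5D: acc |= 93<<0 -> completed=4 acc=93 shift=7
byte[10]=0xF7 cont=1 payload=0x77: acc |= 119<<7 -> completed=4 acc=15325 shift=14
byte[11]=0xE1 cont=1 payload=0x61: acc |= 97<<14 -> completed=4 acc=1604573 shift=21

Answer: 4 1604573 21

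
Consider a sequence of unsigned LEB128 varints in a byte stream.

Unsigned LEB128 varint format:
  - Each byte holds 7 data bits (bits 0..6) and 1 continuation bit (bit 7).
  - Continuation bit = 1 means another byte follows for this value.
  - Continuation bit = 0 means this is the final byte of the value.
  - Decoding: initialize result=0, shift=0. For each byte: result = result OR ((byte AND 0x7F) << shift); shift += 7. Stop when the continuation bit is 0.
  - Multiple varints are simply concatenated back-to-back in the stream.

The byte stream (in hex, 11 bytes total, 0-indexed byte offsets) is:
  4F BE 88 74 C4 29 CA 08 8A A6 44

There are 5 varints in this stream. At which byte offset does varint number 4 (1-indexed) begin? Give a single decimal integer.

Answer: 6

Derivation:
  byte[0]=0x4F cont=0 payload=0x4F=79: acc |= 79<<0 -> acc=79 shift=7 [end]
Varint 1: bytes[0:1] = 4F -> value 79 (1 byte(s))
  byte[1]=0xBE cont=1 payload=0x3E=62: acc |= 62<<0 -> acc=62 shift=7
  byte[2]=0x88 cont=1 payload=0x08=8: acc |= 8<<7 -> acc=1086 shift=14
  byte[3]=0x74 cont=0 payload=0x74=116: acc |= 116<<14 -> acc=1901630 shift=21 [end]
Varint 2: bytes[1:4] = BE 88 74 -> value 1901630 (3 byte(s))
  byte[4]=0xC4 cont=1 payload=0x44=68: acc |= 68<<0 -> acc=68 shift=7
  byte[5]=0x29 cont=0 payload=0x29=41: acc |= 41<<7 -> acc=5316 shift=14 [end]
Varint 3: bytes[4:6] = C4 29 -> value 5316 (2 byte(s))
  byte[6]=0xCA cont=1 payload=0x4A=74: acc |= 74<<0 -> acc=74 shift=7
  byte[7]=0x08 cont=0 payload=0x08=8: acc |= 8<<7 -> acc=1098 shift=14 [end]
Varint 4: bytes[6:8] = CA 08 -> value 1098 (2 byte(s))
  byte[8]=0x8A cont=1 payload=0x0A=10: acc |= 10<<0 -> acc=10 shift=7
  byte[9]=0xA6 cont=1 payload=0x26=38: acc |= 38<<7 -> acc=4874 shift=14
  byte[10]=0x44 cont=0 payload=0x44=68: acc |= 68<<14 -> acc=1118986 shift=21 [end]
Varint 5: bytes[8:11] = 8A A6 44 -> value 1118986 (3 byte(s))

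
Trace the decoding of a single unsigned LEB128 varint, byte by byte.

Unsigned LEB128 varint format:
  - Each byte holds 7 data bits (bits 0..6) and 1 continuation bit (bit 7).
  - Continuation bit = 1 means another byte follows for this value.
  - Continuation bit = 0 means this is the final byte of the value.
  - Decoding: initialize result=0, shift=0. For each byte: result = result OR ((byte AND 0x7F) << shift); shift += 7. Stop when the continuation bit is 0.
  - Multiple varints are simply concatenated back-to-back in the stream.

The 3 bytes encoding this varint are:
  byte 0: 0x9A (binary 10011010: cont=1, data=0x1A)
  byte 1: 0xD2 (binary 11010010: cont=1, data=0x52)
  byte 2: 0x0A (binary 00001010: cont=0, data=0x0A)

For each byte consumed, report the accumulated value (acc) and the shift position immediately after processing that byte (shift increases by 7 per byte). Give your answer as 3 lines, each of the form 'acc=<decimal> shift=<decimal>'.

byte 0=0x9A: payload=0x1A=26, contrib = 26<<0 = 26; acc -> 26, shift -> 7
byte 1=0xD2: payload=0x52=82, contrib = 82<<7 = 10496; acc -> 10522, shift -> 14
byte 2=0x0A: payload=0x0A=10, contrib = 10<<14 = 163840; acc -> 174362, shift -> 21

Answer: acc=26 shift=7
acc=10522 shift=14
acc=174362 shift=21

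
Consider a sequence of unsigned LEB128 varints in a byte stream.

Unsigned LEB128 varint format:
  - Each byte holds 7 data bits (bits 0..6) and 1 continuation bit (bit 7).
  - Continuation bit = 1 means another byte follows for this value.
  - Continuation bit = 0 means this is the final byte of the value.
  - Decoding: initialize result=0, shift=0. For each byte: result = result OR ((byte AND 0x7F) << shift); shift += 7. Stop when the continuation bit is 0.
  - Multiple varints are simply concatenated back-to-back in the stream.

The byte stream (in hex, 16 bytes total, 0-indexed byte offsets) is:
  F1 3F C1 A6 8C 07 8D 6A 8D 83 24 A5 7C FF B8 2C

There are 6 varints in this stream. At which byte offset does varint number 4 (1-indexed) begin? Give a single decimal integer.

Answer: 8

Derivation:
  byte[0]=0xF1 cont=1 payload=0x71=113: acc |= 113<<0 -> acc=113 shift=7
  byte[1]=0x3F cont=0 payload=0x3F=63: acc |= 63<<7 -> acc=8177 shift=14 [end]
Varint 1: bytes[0:2] = F1 3F -> value 8177 (2 byte(s))
  byte[2]=0xC1 cont=1 payload=0x41=65: acc |= 65<<0 -> acc=65 shift=7
  byte[3]=0xA6 cont=1 payload=0x26=38: acc |= 38<<7 -> acc=4929 shift=14
  byte[4]=0x8C cont=1 payload=0x0C=12: acc |= 12<<14 -> acc=201537 shift=21
  byte[5]=0x07 cont=0 payload=0x07=7: acc |= 7<<21 -> acc=14881601 shift=28 [end]
Varint 2: bytes[2:6] = C1 A6 8C 07 -> value 14881601 (4 byte(s))
  byte[6]=0x8D cont=1 payload=0x0D=13: acc |= 13<<0 -> acc=13 shift=7
  byte[7]=0x6A cont=0 payload=0x6A=106: acc |= 106<<7 -> acc=13581 shift=14 [end]
Varint 3: bytes[6:8] = 8D 6A -> value 13581 (2 byte(s))
  byte[8]=0x8D cont=1 payload=0x0D=13: acc |= 13<<0 -> acc=13 shift=7
  byte[9]=0x83 cont=1 payload=0x03=3: acc |= 3<<7 -> acc=397 shift=14
  byte[10]=0x24 cont=0 payload=0x24=36: acc |= 36<<14 -> acc=590221 shift=21 [end]
Varint 4: bytes[8:11] = 8D 83 24 -> value 590221 (3 byte(s))
  byte[11]=0xA5 cont=1 payload=0x25=37: acc |= 37<<0 -> acc=37 shift=7
  byte[12]=0x7C cont=0 payload=0x7C=124: acc |= 124<<7 -> acc=15909 shift=14 [end]
Varint 5: bytes[11:13] = A5 7C -> value 15909 (2 byte(s))
  byte[13]=0xFF cont=1 payload=0x7F=127: acc |= 127<<0 -> acc=127 shift=7
  byte[14]=0xB8 cont=1 payload=0x38=56: acc |= 56<<7 -> acc=7295 shift=14
  byte[15]=0x2C cont=0 payload=0x2C=44: acc |= 44<<14 -> acc=728191 shift=21 [end]
Varint 6: bytes[13:16] = FF B8 2C -> value 728191 (3 byte(s))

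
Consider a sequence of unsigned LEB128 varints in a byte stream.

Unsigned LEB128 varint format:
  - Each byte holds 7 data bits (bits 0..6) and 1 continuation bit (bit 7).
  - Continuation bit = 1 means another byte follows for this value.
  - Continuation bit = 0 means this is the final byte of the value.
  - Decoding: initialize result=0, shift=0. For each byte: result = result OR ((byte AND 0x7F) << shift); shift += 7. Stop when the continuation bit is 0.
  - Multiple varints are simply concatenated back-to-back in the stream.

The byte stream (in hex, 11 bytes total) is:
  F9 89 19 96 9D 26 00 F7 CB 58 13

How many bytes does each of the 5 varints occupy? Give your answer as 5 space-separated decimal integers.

  byte[0]=0xF9 cont=1 payload=0x79=121: acc |= 121<<0 -> acc=121 shift=7
  byte[1]=0x89 cont=1 payload=0x09=9: acc |= 9<<7 -> acc=1273 shift=14
  byte[2]=0x19 cont=0 payload=0x19=25: acc |= 25<<14 -> acc=410873 shift=21 [end]
Varint 1: bytes[0:3] = F9 89 19 -> value 410873 (3 byte(s))
  byte[3]=0x96 cont=1 payload=0x16=22: acc |= 22<<0 -> acc=22 shift=7
  byte[4]=0x9D cont=1 payload=0x1D=29: acc |= 29<<7 -> acc=3734 shift=14
  byte[5]=0x26 cont=0 payload=0x26=38: acc |= 38<<14 -> acc=626326 shift=21 [end]
Varint 2: bytes[3:6] = 96 9D 26 -> value 626326 (3 byte(s))
  byte[6]=0x00 cont=0 payload=0x00=0: acc |= 0<<0 -> acc=0 shift=7 [end]
Varint 3: bytes[6:7] = 00 -> value 0 (1 byte(s))
  byte[7]=0xF7 cont=1 payload=0x77=119: acc |= 119<<0 -> acc=119 shift=7
  byte[8]=0xCB cont=1 payload=0x4B=75: acc |= 75<<7 -> acc=9719 shift=14
  byte[9]=0x58 cont=0 payload=0x58=88: acc |= 88<<14 -> acc=1451511 shift=21 [end]
Varint 4: bytes[7:10] = F7 CB 58 -> value 1451511 (3 byte(s))
  byte[10]=0x13 cont=0 payload=0x13=19: acc |= 19<<0 -> acc=19 shift=7 [end]
Varint 5: bytes[10:11] = 13 -> value 19 (1 byte(s))

Answer: 3 3 1 3 1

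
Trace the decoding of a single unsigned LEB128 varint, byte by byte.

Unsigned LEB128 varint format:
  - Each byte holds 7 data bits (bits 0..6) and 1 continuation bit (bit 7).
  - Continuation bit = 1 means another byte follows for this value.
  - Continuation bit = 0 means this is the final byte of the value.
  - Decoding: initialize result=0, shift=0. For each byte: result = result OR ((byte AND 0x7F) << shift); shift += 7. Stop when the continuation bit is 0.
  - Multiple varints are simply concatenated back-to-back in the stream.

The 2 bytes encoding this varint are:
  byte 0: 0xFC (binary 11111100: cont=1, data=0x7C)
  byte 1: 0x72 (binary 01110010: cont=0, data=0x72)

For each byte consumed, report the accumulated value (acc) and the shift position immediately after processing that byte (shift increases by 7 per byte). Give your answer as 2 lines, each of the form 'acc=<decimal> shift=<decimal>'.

byte 0=0xFC: payload=0x7C=124, contrib = 124<<0 = 124; acc -> 124, shift -> 7
byte 1=0x72: payload=0x72=114, contrib = 114<<7 = 14592; acc -> 14716, shift -> 14

Answer: acc=124 shift=7
acc=14716 shift=14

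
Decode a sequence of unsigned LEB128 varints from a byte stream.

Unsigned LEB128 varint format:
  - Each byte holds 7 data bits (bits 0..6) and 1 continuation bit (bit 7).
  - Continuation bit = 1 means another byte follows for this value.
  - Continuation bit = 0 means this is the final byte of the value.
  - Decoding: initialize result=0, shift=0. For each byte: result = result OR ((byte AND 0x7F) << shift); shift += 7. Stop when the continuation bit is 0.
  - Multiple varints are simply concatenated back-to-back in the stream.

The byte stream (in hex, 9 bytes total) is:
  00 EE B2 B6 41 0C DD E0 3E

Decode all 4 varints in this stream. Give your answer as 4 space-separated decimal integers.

Answer: 0 137206126 12 1028189

Derivation:
  byte[0]=0x00 cont=0 payload=0x00=0: acc |= 0<<0 -> acc=0 shift=7 [end]
Varint 1: bytes[0:1] = 00 -> value 0 (1 byte(s))
  byte[1]=0xEE cont=1 payload=0x6E=110: acc |= 110<<0 -> acc=110 shift=7
  byte[2]=0xB2 cont=1 payload=0x32=50: acc |= 50<<7 -> acc=6510 shift=14
  byte[3]=0xB6 cont=1 payload=0x36=54: acc |= 54<<14 -> acc=891246 shift=21
  byte[4]=0x41 cont=0 payload=0x41=65: acc |= 65<<21 -> acc=137206126 shift=28 [end]
Varint 2: bytes[1:5] = EE B2 B6 41 -> value 137206126 (4 byte(s))
  byte[5]=0x0C cont=0 payload=0x0C=12: acc |= 12<<0 -> acc=12 shift=7 [end]
Varint 3: bytes[5:6] = 0C -> value 12 (1 byte(s))
  byte[6]=0xDD cont=1 payload=0x5D=93: acc |= 93<<0 -> acc=93 shift=7
  byte[7]=0xE0 cont=1 payload=0x60=96: acc |= 96<<7 -> acc=12381 shift=14
  byte[8]=0x3E cont=0 payload=0x3E=62: acc |= 62<<14 -> acc=1028189 shift=21 [end]
Varint 4: bytes[6:9] = DD E0 3E -> value 1028189 (3 byte(s))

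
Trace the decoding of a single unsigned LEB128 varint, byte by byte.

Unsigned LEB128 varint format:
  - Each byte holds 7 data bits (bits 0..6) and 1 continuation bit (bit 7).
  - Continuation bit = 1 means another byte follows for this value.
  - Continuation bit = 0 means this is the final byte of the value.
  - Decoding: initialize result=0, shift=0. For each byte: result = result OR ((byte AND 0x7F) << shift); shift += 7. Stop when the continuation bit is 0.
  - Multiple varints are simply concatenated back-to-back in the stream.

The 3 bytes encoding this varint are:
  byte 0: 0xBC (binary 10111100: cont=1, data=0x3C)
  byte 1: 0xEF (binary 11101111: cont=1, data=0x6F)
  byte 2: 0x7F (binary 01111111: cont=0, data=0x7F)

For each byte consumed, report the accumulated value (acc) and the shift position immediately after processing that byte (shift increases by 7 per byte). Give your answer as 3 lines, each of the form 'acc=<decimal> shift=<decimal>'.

byte 0=0xBC: payload=0x3C=60, contrib = 60<<0 = 60; acc -> 60, shift -> 7
byte 1=0xEF: payload=0x6F=111, contrib = 111<<7 = 14208; acc -> 14268, shift -> 14
byte 2=0x7F: payload=0x7F=127, contrib = 127<<14 = 2080768; acc -> 2095036, shift -> 21

Answer: acc=60 shift=7
acc=14268 shift=14
acc=2095036 shift=21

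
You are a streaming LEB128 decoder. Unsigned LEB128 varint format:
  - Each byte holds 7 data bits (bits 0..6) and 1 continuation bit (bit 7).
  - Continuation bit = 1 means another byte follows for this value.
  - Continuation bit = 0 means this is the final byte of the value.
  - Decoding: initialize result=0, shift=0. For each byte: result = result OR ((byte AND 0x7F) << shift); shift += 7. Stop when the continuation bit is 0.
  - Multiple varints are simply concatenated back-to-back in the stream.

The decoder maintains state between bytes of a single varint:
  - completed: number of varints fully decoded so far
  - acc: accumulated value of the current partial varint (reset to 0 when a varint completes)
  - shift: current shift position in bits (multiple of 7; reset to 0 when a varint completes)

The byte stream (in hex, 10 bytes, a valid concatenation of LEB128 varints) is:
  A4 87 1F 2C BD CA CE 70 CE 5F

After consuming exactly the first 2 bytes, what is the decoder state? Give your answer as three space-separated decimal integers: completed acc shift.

byte[0]=0xA4 cont=1 payload=0x24: acc |= 36<<0 -> completed=0 acc=36 shift=7
byte[1]=0x87 cont=1 payload=0x07: acc |= 7<<7 -> completed=0 acc=932 shift=14

Answer: 0 932 14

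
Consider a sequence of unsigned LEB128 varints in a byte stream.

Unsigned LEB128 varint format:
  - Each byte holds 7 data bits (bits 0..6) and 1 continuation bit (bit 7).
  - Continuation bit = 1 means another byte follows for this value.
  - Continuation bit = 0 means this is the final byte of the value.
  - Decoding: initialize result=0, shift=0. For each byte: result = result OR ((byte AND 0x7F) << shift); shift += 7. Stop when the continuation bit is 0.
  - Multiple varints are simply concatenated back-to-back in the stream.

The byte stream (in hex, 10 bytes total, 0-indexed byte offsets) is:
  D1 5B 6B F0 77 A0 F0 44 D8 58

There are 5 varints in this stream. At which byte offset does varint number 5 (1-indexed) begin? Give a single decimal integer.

  byte[0]=0xD1 cont=1 payload=0x51=81: acc |= 81<<0 -> acc=81 shift=7
  byte[1]=0x5B cont=0 payload=0x5B=91: acc |= 91<<7 -> acc=11729 shift=14 [end]
Varint 1: bytes[0:2] = D1 5B -> value 11729 (2 byte(s))
  byte[2]=0x6B cont=0 payload=0x6B=107: acc |= 107<<0 -> acc=107 shift=7 [end]
Varint 2: bytes[2:3] = 6B -> value 107 (1 byte(s))
  byte[3]=0xF0 cont=1 payload=0x70=112: acc |= 112<<0 -> acc=112 shift=7
  byte[4]=0x77 cont=0 payload=0x77=119: acc |= 119<<7 -> acc=15344 shift=14 [end]
Varint 3: bytes[3:5] = F0 77 -> value 15344 (2 byte(s))
  byte[5]=0xA0 cont=1 payload=0x20=32: acc |= 32<<0 -> acc=32 shift=7
  byte[6]=0xF0 cont=1 payload=0x70=112: acc |= 112<<7 -> acc=14368 shift=14
  byte[7]=0x44 cont=0 payload=0x44=68: acc |= 68<<14 -> acc=1128480 shift=21 [end]
Varint 4: bytes[5:8] = A0 F0 44 -> value 1128480 (3 byte(s))
  byte[8]=0xD8 cont=1 payload=0x58=88: acc |= 88<<0 -> acc=88 shift=7
  byte[9]=0x58 cont=0 payload=0x58=88: acc |= 88<<7 -> acc=11352 shift=14 [end]
Varint 5: bytes[8:10] = D8 58 -> value 11352 (2 byte(s))

Answer: 8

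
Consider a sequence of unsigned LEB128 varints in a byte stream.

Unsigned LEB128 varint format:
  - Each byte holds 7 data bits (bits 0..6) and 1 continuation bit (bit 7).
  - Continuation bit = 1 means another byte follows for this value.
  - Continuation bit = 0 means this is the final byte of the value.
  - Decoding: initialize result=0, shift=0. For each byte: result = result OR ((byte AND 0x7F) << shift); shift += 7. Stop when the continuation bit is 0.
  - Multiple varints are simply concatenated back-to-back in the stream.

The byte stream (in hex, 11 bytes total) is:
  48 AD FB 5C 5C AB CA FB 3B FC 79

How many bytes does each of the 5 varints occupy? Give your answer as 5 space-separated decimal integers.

Answer: 1 3 1 4 2

Derivation:
  byte[0]=0x48 cont=0 payload=0x48=72: acc |= 72<<0 -> acc=72 shift=7 [end]
Varint 1: bytes[0:1] = 48 -> value 72 (1 byte(s))
  byte[1]=0xAD cont=1 payload=0x2D=45: acc |= 45<<0 -> acc=45 shift=7
  byte[2]=0xFB cont=1 payload=0x7B=123: acc |= 123<<7 -> acc=15789 shift=14
  byte[3]=0x5C cont=0 payload=0x5C=92: acc |= 92<<14 -> acc=1523117 shift=21 [end]
Varint 2: bytes[1:4] = AD FB 5C -> value 1523117 (3 byte(s))
  byte[4]=0x5C cont=0 payload=0x5C=92: acc |= 92<<0 -> acc=92 shift=7 [end]
Varint 3: bytes[4:5] = 5C -> value 92 (1 byte(s))
  byte[5]=0xAB cont=1 payload=0x2B=43: acc |= 43<<0 -> acc=43 shift=7
  byte[6]=0xCA cont=1 payload=0x4A=74: acc |= 74<<7 -> acc=9515 shift=14
  byte[7]=0xFB cont=1 payload=0x7B=123: acc |= 123<<14 -> acc=2024747 shift=21
  byte[8]=0x3B cont=0 payload=0x3B=59: acc |= 59<<21 -> acc=125756715 shift=28 [end]
Varint 4: bytes[5:9] = AB CA FB 3B -> value 125756715 (4 byte(s))
  byte[9]=0xFC cont=1 payload=0x7C=124: acc |= 124<<0 -> acc=124 shift=7
  byte[10]=0x79 cont=0 payload=0x79=121: acc |= 121<<7 -> acc=15612 shift=14 [end]
Varint 5: bytes[9:11] = FC 79 -> value 15612 (2 byte(s))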